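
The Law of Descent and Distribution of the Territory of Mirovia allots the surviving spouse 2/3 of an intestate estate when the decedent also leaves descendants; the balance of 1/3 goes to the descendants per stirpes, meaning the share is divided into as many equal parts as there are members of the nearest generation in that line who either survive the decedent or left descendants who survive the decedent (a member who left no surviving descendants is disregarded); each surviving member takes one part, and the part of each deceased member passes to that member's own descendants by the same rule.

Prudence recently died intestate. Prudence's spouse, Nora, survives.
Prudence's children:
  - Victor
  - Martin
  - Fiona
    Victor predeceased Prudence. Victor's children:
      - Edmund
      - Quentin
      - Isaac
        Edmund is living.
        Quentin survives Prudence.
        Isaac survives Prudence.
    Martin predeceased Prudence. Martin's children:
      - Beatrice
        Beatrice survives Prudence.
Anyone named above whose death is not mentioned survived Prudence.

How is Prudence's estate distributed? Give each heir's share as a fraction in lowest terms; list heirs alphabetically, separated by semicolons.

Beatrice 1/9; Edmund 1/27; Fiona 1/9; Isaac 1/27; Nora 2/3; Quentin 1/27

Nora, as surviving spouse, takes 2/3.
The remaining 1/3 passes to Prudence's descendants per stirpes.
The 1/3 is divided into 3 equal shares of 1/9 among Victor, Martin, Fiona.
Victor predeceased; the 1/9 allotted to Victor's branch passes to Victor's issue by representation.
The 1/9 is divided into 3 equal shares of 1/27 among Edmund, Quentin, Isaac.
Edmund is living and takes 1/27.
Quentin is living and takes 1/27.
Isaac is living and takes 1/27.
Martin predeceased; the 1/9 allotted to Martin's branch passes to Martin's issue by representation.
Beatrice is the sole taker at this level and receives the full 1/9.
Fiona is living and takes 1/9.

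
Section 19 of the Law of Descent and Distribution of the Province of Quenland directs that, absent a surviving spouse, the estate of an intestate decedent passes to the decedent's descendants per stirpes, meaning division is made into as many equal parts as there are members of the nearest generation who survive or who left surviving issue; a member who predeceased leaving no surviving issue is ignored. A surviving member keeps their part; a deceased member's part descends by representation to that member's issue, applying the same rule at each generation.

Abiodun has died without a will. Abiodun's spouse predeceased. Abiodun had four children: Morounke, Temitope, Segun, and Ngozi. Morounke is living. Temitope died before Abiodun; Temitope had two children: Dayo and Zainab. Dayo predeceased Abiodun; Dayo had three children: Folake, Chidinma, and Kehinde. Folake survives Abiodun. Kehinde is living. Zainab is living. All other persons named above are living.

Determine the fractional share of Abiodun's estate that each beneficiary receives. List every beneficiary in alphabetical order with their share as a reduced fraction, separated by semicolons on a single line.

There is no surviving spouse, so the entire estate passes to Abiodun's descendants per stirpes.
The estate is divided into 4 equal shares of 1/4 among Morounke, Temitope, Segun, Ngozi.
Morounke is living and takes 1/4.
Temitope predeceased; the 1/4 allotted to Temitope's branch passes to Temitope's issue by representation.
The 1/4 is divided into 2 equal shares of 1/8 among Dayo, Zainab.
Dayo predeceased; the 1/8 allotted to Dayo's branch passes to Dayo's issue by representation.
The 1/8 is divided into 3 equal shares of 1/24 among Folake, Chidinma, Kehinde.
Folake is living and takes 1/24.
Chidinma is living and takes 1/24.
Kehinde is living and takes 1/24.
Zainab is living and takes 1/8.
Segun is living and takes 1/4.
Ngozi is living and takes 1/4.

Chidinma 1/24; Folake 1/24; Kehinde 1/24; Morounke 1/4; Ngozi 1/4; Segun 1/4; Zainab 1/8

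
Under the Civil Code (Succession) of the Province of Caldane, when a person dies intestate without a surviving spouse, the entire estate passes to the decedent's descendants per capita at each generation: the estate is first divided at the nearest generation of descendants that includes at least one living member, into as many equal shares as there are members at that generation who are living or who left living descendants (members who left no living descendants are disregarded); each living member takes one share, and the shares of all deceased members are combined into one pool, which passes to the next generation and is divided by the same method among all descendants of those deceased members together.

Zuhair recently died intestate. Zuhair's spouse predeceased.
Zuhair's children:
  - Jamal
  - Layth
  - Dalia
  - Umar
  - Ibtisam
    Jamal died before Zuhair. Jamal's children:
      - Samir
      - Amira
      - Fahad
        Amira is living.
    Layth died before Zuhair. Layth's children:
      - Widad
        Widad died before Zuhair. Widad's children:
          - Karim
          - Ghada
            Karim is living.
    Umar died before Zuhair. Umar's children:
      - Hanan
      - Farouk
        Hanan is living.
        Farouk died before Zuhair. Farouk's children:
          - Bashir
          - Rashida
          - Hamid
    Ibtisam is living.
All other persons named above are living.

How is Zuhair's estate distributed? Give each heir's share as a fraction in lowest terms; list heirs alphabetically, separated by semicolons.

There is no surviving spouse, so the entire estate passes to Zuhair's descendants per capita at each generation.
At generation 1 (Jamal, Layth, Dalia, Umar, Ibtisam) there are 5 shares of (1)/5 = 1/5 each.
Living: Dalia and Ibtisam — each takes 1/5.
Deceased: Jamal, Layth, and Umar. Their combined 3/5 is pooled and carried to generation 2.
At generation 2 (Samir, Amira, Fahad, Widad, Hanan, Farouk) there are 6 shares of (3/5)/6 = 1/10 each.
Living: Samir, Amira, Fahad, and Hanan — each takes 1/10.
Deceased: Widad and Farouk. Their combined 1/5 is pooled and carried to generation 3.
At generation 3 (Karim, Ghada, Bashir, Rashida, Hamid) there are 5 shares of (1/5)/5 = 1/25 each.
Living: Karim, Ghada, Bashir, Rashida, and Hamid — each takes 1/25.

Amira 1/10; Bashir 1/25; Dalia 1/5; Fahad 1/10; Ghada 1/25; Hamid 1/25; Hanan 1/10; Ibtisam 1/5; Karim 1/25; Rashida 1/25; Samir 1/10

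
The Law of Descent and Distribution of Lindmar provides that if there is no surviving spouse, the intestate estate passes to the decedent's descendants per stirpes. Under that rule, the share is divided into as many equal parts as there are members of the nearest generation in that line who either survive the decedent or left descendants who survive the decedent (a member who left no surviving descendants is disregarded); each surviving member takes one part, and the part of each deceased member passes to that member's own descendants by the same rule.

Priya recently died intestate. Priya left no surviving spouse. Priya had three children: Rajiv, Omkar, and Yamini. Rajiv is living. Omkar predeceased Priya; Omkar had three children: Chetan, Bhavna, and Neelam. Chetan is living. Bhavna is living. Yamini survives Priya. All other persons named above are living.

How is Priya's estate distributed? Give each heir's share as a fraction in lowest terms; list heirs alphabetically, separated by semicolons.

Bhavna 1/9; Chetan 1/9; Neelam 1/9; Rajiv 1/3; Yamini 1/3

There is no surviving spouse, so the entire estate passes to Priya's descendants per stirpes.
The estate is divided into 3 equal shares of 1/3 among Rajiv, Omkar, Yamini.
Rajiv is living and takes 1/3.
Omkar predeceased; the 1/3 allotted to Omkar's branch passes to Omkar's issue by representation.
The 1/3 is divided into 3 equal shares of 1/9 among Chetan, Bhavna, Neelam.
Chetan is living and takes 1/9.
Bhavna is living and takes 1/9.
Neelam is living and takes 1/9.
Yamini is living and takes 1/3.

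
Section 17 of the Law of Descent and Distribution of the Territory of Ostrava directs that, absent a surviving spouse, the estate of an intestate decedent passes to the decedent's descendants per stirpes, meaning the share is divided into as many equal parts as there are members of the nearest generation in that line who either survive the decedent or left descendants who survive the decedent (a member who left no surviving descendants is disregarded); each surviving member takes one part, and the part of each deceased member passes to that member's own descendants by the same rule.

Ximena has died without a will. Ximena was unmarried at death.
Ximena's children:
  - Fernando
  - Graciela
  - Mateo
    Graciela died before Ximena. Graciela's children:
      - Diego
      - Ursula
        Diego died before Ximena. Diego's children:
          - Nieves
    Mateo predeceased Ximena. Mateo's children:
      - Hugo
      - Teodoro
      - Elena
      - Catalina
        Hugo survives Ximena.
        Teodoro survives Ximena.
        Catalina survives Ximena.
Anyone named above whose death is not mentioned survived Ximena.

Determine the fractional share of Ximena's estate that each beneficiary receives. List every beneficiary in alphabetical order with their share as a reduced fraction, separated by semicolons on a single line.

Catalina 1/12; Elena 1/12; Fernando 1/3; Hugo 1/12; Nieves 1/6; Teodoro 1/12; Ursula 1/6

There is no surviving spouse, so the entire estate passes to Ximena's descendants per stirpes.
The estate is divided into 3 equal shares of 1/3 among Fernando, Graciela, Mateo.
Fernando is living and takes 1/3.
Graciela predeceased; the 1/3 allotted to Graciela's branch passes to Graciela's issue by representation.
The 1/3 is divided into 2 equal shares of 1/6 among Diego, Ursula.
Diego predeceased; the 1/6 allotted to Diego's branch passes to Diego's issue by representation.
Nieves is the sole taker at this level and receives the full 1/6.
Ursula is living and takes 1/6.
Mateo predeceased; the 1/3 allotted to Mateo's branch passes to Mateo's issue by representation.
The 1/3 is divided into 4 equal shares of 1/12 among Hugo, Teodoro, Elena, Catalina.
Hugo is living and takes 1/12.
Teodoro is living and takes 1/12.
Elena is living and takes 1/12.
Catalina is living and takes 1/12.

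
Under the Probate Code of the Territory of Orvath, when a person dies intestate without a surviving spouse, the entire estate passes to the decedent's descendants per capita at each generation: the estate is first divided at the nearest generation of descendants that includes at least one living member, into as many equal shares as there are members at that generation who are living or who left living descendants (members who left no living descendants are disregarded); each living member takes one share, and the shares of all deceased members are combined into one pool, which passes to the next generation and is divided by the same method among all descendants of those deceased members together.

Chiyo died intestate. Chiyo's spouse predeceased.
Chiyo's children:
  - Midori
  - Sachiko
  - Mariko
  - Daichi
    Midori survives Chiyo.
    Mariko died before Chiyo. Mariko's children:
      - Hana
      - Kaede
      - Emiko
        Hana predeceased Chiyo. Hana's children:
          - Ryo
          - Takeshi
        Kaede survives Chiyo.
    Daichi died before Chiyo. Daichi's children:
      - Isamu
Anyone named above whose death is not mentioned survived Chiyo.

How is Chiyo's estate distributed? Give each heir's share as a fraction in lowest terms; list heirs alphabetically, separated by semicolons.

Emiko 1/8; Isamu 1/8; Kaede 1/8; Midori 1/4; Ryo 1/16; Sachiko 1/4; Takeshi 1/16

There is no surviving spouse, so the entire estate passes to Chiyo's descendants per capita at each generation.
At generation 1 (Midori, Sachiko, Mariko, Daichi) there are 4 shares of (1)/4 = 1/4 each.
Living: Midori and Sachiko — each takes 1/4.
Deceased: Mariko and Daichi. Their combined 1/2 is pooled and carried to generation 2.
At generation 2 (Hana, Kaede, Emiko, Isamu) there are 4 shares of (1/2)/4 = 1/8 each.
Living: Kaede, Emiko, and Isamu — each takes 1/8.
Deceased: Hana. That 1/8 share is carried to generation 3.
At generation 3 (Ryo, Takeshi) there are 2 shares of (1/8)/2 = 1/16 each.
Living: Ryo and Takeshi — each takes 1/16.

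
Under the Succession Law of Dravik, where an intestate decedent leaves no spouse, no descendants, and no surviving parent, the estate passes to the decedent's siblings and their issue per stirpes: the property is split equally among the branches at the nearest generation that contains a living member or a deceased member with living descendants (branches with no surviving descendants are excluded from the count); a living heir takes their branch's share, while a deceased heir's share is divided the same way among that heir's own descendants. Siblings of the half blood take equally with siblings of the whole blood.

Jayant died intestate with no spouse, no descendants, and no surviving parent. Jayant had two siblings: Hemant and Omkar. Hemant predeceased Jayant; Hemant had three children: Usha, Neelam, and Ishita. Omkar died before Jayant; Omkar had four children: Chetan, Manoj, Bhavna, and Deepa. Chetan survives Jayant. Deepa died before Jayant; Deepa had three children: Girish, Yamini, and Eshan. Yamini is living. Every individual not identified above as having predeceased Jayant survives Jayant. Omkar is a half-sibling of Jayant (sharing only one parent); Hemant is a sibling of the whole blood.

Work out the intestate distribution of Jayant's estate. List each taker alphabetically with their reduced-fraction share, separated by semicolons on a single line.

Bhavna 1/8; Chetan 1/8; Eshan 1/24; Girish 1/24; Ishita 1/6; Manoj 1/8; Neelam 1/6; Usha 1/6; Yamini 1/24

No spouse, descendants, or parent survives, so the estate passes to Jayant's siblings per stirpes.
Half-blood and whole-blood siblings take equally under the stated rule.
The estate is divided into 2 equal shares of 1/2 among Hemant, Omkar.
Hemant predeceased; the 1/2 allotted to Hemant's branch passes to Hemant's issue by representation.
The 1/2 is divided into 3 equal shares of 1/6 among Usha, Neelam, Ishita.
Usha is living and takes 1/6.
Neelam is living and takes 1/6.
Ishita is living and takes 1/6.
Omkar predeceased; the 1/2 allotted to Omkar's branch passes to Omkar's issue by representation.
The 1/2 is divided into 4 equal shares of 1/8 among Chetan, Manoj, Bhavna, Deepa.
Chetan is living and takes 1/8.
Manoj is living and takes 1/8.
Bhavna is living and takes 1/8.
Deepa predeceased; the 1/8 allotted to Deepa's branch passes to Deepa's issue by representation.
The 1/8 is divided into 3 equal shares of 1/24 among Girish, Yamini, Eshan.
Girish is living and takes 1/24.
Yamini is living and takes 1/24.
Eshan is living and takes 1/24.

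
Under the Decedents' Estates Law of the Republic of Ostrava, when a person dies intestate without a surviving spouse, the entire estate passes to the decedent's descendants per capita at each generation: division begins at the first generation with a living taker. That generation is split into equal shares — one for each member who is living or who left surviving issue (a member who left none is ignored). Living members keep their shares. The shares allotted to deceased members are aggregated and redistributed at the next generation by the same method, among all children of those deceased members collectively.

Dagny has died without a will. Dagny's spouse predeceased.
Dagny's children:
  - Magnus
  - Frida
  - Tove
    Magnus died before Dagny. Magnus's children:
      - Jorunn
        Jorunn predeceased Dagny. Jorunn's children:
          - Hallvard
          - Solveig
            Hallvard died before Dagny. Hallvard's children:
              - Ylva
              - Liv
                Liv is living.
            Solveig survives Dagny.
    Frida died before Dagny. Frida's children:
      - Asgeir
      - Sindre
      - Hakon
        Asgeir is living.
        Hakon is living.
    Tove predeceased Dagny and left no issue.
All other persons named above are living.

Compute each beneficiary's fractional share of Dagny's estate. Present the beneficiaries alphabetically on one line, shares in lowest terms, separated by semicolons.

Asgeir 1/4; Hakon 1/4; Liv 1/16; Sindre 1/4; Solveig 1/8; Ylva 1/16

There is no surviving spouse, so the entire estate passes to Dagny's descendants per capita at each generation.
No one at generation 1 (Magnus, Frida) is living; moving to the next generation.
At generation 2 (Jorunn, Asgeir, Sindre, Hakon) there are 4 shares of (1)/4 = 1/4 each.
Living: Asgeir, Sindre, and Hakon — each takes 1/4.
Deceased: Jorunn. That 1/4 share is carried to generation 3.
At generation 3 (Hallvard, Solveig) there are 2 shares of (1/4)/2 = 1/8 each.
Living: Solveig — each takes 1/8.
Deceased: Hallvard. That 1/8 share is carried to generation 4.
At generation 4 (Ylva, Liv) there are 2 shares of (1/8)/2 = 1/16 each.
Living: Ylva and Liv — each takes 1/16.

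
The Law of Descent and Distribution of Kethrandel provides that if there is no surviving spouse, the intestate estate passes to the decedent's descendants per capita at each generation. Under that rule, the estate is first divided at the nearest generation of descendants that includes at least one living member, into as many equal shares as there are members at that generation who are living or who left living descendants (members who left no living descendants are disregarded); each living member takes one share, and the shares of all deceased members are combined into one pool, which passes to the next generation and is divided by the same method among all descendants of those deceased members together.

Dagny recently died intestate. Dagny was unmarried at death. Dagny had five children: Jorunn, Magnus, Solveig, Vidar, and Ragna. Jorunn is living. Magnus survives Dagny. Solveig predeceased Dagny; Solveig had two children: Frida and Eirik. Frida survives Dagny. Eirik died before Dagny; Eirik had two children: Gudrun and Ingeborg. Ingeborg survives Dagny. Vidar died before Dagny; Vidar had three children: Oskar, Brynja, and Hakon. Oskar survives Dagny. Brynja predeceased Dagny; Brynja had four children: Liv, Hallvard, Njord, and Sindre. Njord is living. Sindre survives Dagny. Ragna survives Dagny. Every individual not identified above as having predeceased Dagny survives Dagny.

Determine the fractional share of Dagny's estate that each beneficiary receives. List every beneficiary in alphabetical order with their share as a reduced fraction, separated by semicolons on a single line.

Frida 2/25; Gudrun 2/75; Hakon 2/25; Hallvard 2/75; Ingeborg 2/75; Jorunn 1/5; Liv 2/75; Magnus 1/5; Njord 2/75; Oskar 2/25; Ragna 1/5; Sindre 2/75

There is no surviving spouse, so the entire estate passes to Dagny's descendants per capita at each generation.
At generation 1 (Jorunn, Magnus, Solveig, Vidar, Ragna) there are 5 shares of (1)/5 = 1/5 each.
Living: Jorunn, Magnus, and Ragna — each takes 1/5.
Deceased: Solveig and Vidar. Their combined 2/5 is pooled and carried to generation 2.
At generation 2 (Frida, Eirik, Oskar, Brynja, Hakon) there are 5 shares of (2/5)/5 = 2/25 each.
Living: Frida, Oskar, and Hakon — each takes 2/25.
Deceased: Eirik and Brynja. Their combined 4/25 is pooled and carried to generation 3.
At generation 3 (Gudrun, Ingeborg, Liv, Hallvard, Njord, Sindre) there are 6 shares of (4/25)/6 = 2/75 each.
Living: Gudrun, Ingeborg, Liv, Hallvard, Njord, and Sindre — each takes 2/75.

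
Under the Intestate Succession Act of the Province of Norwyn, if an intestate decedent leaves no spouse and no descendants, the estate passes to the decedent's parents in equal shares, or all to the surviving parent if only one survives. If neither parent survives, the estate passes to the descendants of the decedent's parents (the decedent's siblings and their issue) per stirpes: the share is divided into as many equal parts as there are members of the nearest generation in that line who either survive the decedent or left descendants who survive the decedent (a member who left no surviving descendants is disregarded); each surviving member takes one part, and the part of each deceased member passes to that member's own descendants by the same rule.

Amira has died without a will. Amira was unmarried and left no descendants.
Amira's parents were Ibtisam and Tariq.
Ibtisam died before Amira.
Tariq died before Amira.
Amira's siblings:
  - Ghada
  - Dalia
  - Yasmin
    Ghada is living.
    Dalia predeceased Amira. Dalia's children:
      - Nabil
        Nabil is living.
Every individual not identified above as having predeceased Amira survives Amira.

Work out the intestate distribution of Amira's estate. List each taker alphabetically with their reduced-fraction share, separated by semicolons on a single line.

Neither parent survives and there are no descendants, so the estate passes to Amira's siblings and their issue per stirpes.
The estate is divided into 3 equal shares of 1/3 among Ghada, Dalia, Yasmin.
Ghada is living and takes 1/3.
Dalia predeceased; the 1/3 allotted to Dalia's branch passes to Dalia's issue by representation.
Nabil is the sole taker at this level and receives the full 1/3.
Yasmin is living and takes 1/3.

Ghada 1/3; Nabil 1/3; Yasmin 1/3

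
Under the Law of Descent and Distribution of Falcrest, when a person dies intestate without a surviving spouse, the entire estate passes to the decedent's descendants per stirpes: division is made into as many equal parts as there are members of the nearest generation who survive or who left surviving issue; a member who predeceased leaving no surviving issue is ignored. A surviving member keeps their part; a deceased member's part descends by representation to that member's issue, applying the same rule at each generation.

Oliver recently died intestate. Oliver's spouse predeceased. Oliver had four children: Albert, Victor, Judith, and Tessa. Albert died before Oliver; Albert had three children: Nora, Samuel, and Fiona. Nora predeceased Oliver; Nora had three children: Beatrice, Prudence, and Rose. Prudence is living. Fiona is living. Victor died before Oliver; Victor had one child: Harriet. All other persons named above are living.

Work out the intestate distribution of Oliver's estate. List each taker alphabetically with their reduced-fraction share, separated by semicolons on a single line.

Beatrice 1/36; Fiona 1/12; Harriet 1/4; Judith 1/4; Prudence 1/36; Rose 1/36; Samuel 1/12; Tessa 1/4

There is no surviving spouse, so the entire estate passes to Oliver's descendants per stirpes.
The estate is divided into 4 equal shares of 1/4 among Albert, Victor, Judith, Tessa.
Albert predeceased; the 1/4 allotted to Albert's branch passes to Albert's issue by representation.
The 1/4 is divided into 3 equal shares of 1/12 among Nora, Samuel, Fiona.
Nora predeceased; the 1/12 allotted to Nora's branch passes to Nora's issue by representation.
The 1/12 is divided into 3 equal shares of 1/36 among Beatrice, Prudence, Rose.
Beatrice is living and takes 1/36.
Prudence is living and takes 1/36.
Rose is living and takes 1/36.
Samuel is living and takes 1/12.
Fiona is living and takes 1/12.
Victor predeceased; the 1/4 allotted to Victor's branch passes to Victor's issue by representation.
Harriet is the sole taker at this level and receives the full 1/4.
Judith is living and takes 1/4.
Tessa is living and takes 1/4.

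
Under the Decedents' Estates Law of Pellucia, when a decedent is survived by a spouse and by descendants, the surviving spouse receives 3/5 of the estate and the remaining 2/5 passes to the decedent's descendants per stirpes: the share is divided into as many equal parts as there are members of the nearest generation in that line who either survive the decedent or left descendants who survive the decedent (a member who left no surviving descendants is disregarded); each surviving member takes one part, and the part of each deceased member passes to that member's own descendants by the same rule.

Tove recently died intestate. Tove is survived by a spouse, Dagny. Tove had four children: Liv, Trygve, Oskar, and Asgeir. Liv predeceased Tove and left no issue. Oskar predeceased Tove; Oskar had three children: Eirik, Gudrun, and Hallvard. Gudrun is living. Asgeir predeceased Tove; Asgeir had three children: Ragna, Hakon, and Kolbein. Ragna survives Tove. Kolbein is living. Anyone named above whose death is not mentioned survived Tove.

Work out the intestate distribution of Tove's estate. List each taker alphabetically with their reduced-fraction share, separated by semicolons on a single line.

Dagny 3/5; Eirik 2/45; Gudrun 2/45; Hakon 2/45; Hallvard 2/45; Kolbein 2/45; Ragna 2/45; Trygve 2/15

Dagny, as surviving spouse, takes 3/5.
The remaining 2/5 passes to Tove's descendants per stirpes.
Liv left no surviving issue, so that branch lapses and is disregarded.
The 2/5 is divided into 3 equal shares of 2/15 among Trygve, Oskar, Asgeir.
Trygve is living and takes 2/15.
Oskar predeceased; the 2/15 allotted to Oskar's branch passes to Oskar's issue by representation.
The 2/15 is divided into 3 equal shares of 2/45 among Eirik, Gudrun, Hallvard.
Eirik is living and takes 2/45.
Gudrun is living and takes 2/45.
Hallvard is living and takes 2/45.
Asgeir predeceased; the 2/15 allotted to Asgeir's branch passes to Asgeir's issue by representation.
The 2/15 is divided into 3 equal shares of 2/45 among Ragna, Hakon, Kolbein.
Ragna is living and takes 2/45.
Hakon is living and takes 2/45.
Kolbein is living and takes 2/45.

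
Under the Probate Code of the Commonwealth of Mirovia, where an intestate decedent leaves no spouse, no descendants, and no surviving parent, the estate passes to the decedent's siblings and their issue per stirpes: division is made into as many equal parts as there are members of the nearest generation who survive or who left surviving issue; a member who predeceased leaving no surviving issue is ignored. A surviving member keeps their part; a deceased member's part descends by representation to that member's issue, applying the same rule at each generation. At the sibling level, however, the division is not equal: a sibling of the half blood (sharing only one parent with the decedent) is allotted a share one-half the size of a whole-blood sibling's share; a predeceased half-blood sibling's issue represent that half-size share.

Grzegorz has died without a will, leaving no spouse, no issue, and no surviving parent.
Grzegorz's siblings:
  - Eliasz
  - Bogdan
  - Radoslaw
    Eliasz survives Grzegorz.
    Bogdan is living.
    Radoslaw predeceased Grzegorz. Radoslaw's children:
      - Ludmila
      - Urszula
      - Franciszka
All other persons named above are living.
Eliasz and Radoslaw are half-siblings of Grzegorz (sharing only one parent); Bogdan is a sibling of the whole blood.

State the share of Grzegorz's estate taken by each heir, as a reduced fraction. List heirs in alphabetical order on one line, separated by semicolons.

No spouse, descendants, or parent survives, so the estate passes to Grzegorz's siblings per stirpes.
Half-blood siblings count for one-half the weight of whole-blood siblings at the initial division.
Dividing 1 in proportion to weights (total weight 2): Eliasz (weight 1/2) → 1/4; Bogdan (weight 1) → 1/2; Radoslaw (weight 1/2) → 1/4.
Eliasz is living and takes 1/4.
Bogdan is living and takes 1/2.
Radoslaw predeceased; the 1/4 allotted to Radoslaw's branch passes to Radoslaw's issue by representation.
The 1/4 is divided into 3 equal shares of 1/12 among Ludmila, Urszula, Franciszka.
Ludmila is living and takes 1/12.
Urszula is living and takes 1/12.
Franciszka is living and takes 1/12.

Bogdan 1/2; Eliasz 1/4; Franciszka 1/12; Ludmila 1/12; Urszula 1/12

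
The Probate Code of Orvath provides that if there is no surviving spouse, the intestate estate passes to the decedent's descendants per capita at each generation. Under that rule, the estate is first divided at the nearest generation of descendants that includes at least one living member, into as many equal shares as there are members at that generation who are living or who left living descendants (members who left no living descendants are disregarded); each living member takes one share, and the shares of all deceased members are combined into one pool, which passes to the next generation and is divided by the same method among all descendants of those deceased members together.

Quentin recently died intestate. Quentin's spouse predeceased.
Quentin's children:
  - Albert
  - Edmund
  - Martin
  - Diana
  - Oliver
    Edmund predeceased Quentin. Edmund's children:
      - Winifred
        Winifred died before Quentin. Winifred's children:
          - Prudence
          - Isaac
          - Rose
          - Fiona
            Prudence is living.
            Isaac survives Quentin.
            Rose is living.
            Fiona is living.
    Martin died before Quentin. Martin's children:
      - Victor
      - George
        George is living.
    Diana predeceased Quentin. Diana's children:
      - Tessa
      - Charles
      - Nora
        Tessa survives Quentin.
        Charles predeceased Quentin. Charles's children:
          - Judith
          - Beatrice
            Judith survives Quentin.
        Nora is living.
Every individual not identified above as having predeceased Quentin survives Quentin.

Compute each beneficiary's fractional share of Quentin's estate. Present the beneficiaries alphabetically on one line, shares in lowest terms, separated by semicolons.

There is no surviving spouse, so the entire estate passes to Quentin's descendants per capita at each generation.
At generation 1 (Albert, Edmund, Martin, Diana, Oliver) there are 5 shares of (1)/5 = 1/5 each.
Living: Albert and Oliver — each takes 1/5.
Deceased: Edmund, Martin, and Diana. Their combined 3/5 is pooled and carried to generation 2.
At generation 2 (Winifred, Victor, George, Tessa, Charles, Nora) there are 6 shares of (3/5)/6 = 1/10 each.
Living: Victor, George, Tessa, and Nora — each takes 1/10.
Deceased: Winifred and Charles. Their combined 1/5 is pooled and carried to generation 3.
At generation 3 (Prudence, Isaac, Rose, Fiona, Judith, Beatrice) there are 6 shares of (1/5)/6 = 1/30 each.
Living: Prudence, Isaac, Rose, Fiona, Judith, and Beatrice — each takes 1/30.

Albert 1/5; Beatrice 1/30; Fiona 1/30; George 1/10; Isaac 1/30; Judith 1/30; Nora 1/10; Oliver 1/5; Prudence 1/30; Rose 1/30; Tessa 1/10; Victor 1/10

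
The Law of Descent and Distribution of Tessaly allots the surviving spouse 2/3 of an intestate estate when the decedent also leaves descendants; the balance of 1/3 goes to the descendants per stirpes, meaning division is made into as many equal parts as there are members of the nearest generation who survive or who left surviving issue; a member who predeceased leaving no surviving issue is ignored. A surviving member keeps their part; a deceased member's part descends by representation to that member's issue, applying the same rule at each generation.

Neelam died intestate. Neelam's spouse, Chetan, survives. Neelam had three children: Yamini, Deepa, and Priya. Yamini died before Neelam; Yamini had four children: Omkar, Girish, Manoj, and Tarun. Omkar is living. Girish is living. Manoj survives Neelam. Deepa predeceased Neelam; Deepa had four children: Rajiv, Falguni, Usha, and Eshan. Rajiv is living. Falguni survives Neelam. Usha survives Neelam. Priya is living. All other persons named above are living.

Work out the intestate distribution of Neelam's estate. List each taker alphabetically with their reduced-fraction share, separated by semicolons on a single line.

Chetan 2/3; Eshan 1/36; Falguni 1/36; Girish 1/36; Manoj 1/36; Omkar 1/36; Priya 1/9; Rajiv 1/36; Tarun 1/36; Usha 1/36

Chetan, as surviving spouse, takes 2/3.
The remaining 1/3 passes to Neelam's descendants per stirpes.
The 1/3 is divided into 3 equal shares of 1/9 among Yamini, Deepa, Priya.
Yamini predeceased; the 1/9 allotted to Yamini's branch passes to Yamini's issue by representation.
The 1/9 is divided into 4 equal shares of 1/36 among Omkar, Girish, Manoj, Tarun.
Omkar is living and takes 1/36.
Girish is living and takes 1/36.
Manoj is living and takes 1/36.
Tarun is living and takes 1/36.
Deepa predeceased; the 1/9 allotted to Deepa's branch passes to Deepa's issue by representation.
The 1/9 is divided into 4 equal shares of 1/36 among Rajiv, Falguni, Usha, Eshan.
Rajiv is living and takes 1/36.
Falguni is living and takes 1/36.
Usha is living and takes 1/36.
Eshan is living and takes 1/36.
Priya is living and takes 1/9.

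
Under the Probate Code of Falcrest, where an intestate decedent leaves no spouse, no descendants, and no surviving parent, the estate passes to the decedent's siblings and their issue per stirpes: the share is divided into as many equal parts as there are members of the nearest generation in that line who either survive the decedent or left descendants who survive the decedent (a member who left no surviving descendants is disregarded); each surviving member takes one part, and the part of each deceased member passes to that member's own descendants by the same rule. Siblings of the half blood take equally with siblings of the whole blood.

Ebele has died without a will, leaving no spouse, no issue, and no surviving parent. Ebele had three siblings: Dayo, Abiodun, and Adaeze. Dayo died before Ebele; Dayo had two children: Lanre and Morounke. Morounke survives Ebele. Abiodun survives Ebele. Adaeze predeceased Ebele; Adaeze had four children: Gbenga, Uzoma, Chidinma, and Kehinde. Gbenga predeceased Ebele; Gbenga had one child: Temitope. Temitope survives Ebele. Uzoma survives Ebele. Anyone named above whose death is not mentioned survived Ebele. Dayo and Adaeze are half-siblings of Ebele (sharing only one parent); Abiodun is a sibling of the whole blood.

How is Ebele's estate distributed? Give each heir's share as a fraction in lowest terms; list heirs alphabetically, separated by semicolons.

No spouse, descendants, or parent survives, so the estate passes to Ebele's siblings per stirpes.
Half-blood and whole-blood siblings take equally under the stated rule.
The estate is divided into 3 equal shares of 1/3 among Dayo, Abiodun, Adaeze.
Dayo predeceased; the 1/3 allotted to Dayo's branch passes to Dayo's issue by representation.
The 1/3 is divided into 2 equal shares of 1/6 among Lanre, Morounke.
Lanre is living and takes 1/6.
Morounke is living and takes 1/6.
Abiodun is living and takes 1/3.
Adaeze predeceased; the 1/3 allotted to Adaeze's branch passes to Adaeze's issue by representation.
The 1/3 is divided into 4 equal shares of 1/12 among Gbenga, Uzoma, Chidinma, Kehinde.
Gbenga predeceased; the 1/12 allotted to Gbenga's branch passes to Gbenga's issue by representation.
Temitope is the sole taker at this level and receives the full 1/12.
Uzoma is living and takes 1/12.
Chidinma is living and takes 1/12.
Kehinde is living and takes 1/12.

Abiodun 1/3; Chidinma 1/12; Kehinde 1/12; Lanre 1/6; Morounke 1/6; Temitope 1/12; Uzoma 1/12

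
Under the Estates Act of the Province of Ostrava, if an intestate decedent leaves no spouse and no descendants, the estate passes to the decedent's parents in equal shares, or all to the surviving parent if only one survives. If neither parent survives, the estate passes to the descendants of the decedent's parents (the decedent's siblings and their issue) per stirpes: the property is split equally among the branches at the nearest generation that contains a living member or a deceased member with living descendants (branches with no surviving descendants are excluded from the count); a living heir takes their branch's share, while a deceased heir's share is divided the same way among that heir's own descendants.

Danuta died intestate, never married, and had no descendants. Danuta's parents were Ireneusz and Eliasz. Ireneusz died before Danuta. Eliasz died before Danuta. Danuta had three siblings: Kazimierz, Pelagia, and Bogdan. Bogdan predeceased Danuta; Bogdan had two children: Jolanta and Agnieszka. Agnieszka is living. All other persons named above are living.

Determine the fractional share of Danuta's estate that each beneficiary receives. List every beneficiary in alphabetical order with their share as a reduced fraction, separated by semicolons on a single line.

Neither parent survives and there are no descendants, so the estate passes to Danuta's siblings and their issue per stirpes.
The estate is divided into 3 equal shares of 1/3 among Kazimierz, Pelagia, Bogdan.
Kazimierz is living and takes 1/3.
Pelagia is living and takes 1/3.
Bogdan predeceased; the 1/3 allotted to Bogdan's branch passes to Bogdan's issue by representation.
The 1/3 is divided into 2 equal shares of 1/6 among Jolanta, Agnieszka.
Jolanta is living and takes 1/6.
Agnieszka is living and takes 1/6.

Agnieszka 1/6; Jolanta 1/6; Kazimierz 1/3; Pelagia 1/3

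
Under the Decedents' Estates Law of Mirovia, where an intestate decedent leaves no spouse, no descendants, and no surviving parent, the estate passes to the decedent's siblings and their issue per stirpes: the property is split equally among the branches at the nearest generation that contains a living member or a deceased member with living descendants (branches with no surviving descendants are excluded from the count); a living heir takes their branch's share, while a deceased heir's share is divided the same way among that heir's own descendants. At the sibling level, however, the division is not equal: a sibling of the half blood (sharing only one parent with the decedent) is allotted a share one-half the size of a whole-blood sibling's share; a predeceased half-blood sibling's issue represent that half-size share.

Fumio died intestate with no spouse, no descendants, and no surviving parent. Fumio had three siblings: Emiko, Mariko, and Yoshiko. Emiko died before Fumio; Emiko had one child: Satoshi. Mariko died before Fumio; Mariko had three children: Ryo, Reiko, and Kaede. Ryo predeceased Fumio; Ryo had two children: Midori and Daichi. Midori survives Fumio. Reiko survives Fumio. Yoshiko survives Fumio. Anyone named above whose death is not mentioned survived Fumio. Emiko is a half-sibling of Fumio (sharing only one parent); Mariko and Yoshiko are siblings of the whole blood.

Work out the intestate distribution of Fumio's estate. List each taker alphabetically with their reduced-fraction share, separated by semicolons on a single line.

No spouse, descendants, or parent survives, so the estate passes to Fumio's siblings per stirpes.
Half-blood siblings count for one-half the weight of whole-blood siblings at the initial division.
Dividing 1 in proportion to weights (total weight 5/2): Emiko (weight 1/2) → 1/5; Mariko (weight 1) → 2/5; Yoshiko (weight 1) → 2/5.
Emiko predeceased; the 1/5 allotted to Emiko's branch passes to Emiko's issue by representation.
Satoshi is the sole taker at this level and receives the full 1/5.
Mariko predeceased; the 2/5 allotted to Mariko's branch passes to Mariko's issue by representation.
The 2/5 is divided into 3 equal shares of 2/15 among Ryo, Reiko, Kaede.
Ryo predeceased; the 2/15 allotted to Ryo's branch passes to Ryo's issue by representation.
The 2/15 is divided into 2 equal shares of 1/15 among Midori, Daichi.
Midori is living and takes 1/15.
Daichi is living and takes 1/15.
Reiko is living and takes 2/15.
Kaede is living and takes 2/15.
Yoshiko is living and takes 2/5.

Daichi 1/15; Kaede 2/15; Midori 1/15; Reiko 2/15; Satoshi 1/5; Yoshiko 2/5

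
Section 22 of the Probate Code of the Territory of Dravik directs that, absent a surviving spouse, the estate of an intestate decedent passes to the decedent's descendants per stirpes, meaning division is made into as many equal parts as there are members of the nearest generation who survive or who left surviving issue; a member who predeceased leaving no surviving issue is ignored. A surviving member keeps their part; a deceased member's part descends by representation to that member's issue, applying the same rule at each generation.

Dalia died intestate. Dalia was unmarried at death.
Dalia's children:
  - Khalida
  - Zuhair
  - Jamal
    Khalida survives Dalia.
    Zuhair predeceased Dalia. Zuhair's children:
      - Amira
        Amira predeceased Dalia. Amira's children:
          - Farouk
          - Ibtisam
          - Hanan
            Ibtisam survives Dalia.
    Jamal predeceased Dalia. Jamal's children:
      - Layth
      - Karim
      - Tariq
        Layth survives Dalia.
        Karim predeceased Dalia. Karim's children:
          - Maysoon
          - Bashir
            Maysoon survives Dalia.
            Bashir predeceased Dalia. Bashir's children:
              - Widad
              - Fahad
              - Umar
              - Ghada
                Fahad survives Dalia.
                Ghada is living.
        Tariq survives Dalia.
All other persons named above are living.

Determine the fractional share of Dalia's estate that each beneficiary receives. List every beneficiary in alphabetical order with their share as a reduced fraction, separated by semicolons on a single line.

Fahad 1/72; Farouk 1/9; Ghada 1/72; Hanan 1/9; Ibtisam 1/9; Khalida 1/3; Layth 1/9; Maysoon 1/18; Tariq 1/9; Umar 1/72; Widad 1/72

There is no surviving spouse, so the entire estate passes to Dalia's descendants per stirpes.
The estate is divided into 3 equal shares of 1/3 among Khalida, Zuhair, Jamal.
Khalida is living and takes 1/3.
Zuhair predeceased; the 1/3 allotted to Zuhair's branch passes to Zuhair's issue by representation.
Amira's line is the sole branch at this level, so the full 1/3 passes to Amira's issue by representation.
The 1/3 is divided into 3 equal shares of 1/9 among Farouk, Ibtisam, Hanan.
Farouk is living and takes 1/9.
Ibtisam is living and takes 1/9.
Hanan is living and takes 1/9.
Jamal predeceased; the 1/3 allotted to Jamal's branch passes to Jamal's issue by representation.
The 1/3 is divided into 3 equal shares of 1/9 among Layth, Karim, Tariq.
Layth is living and takes 1/9.
Karim predeceased; the 1/9 allotted to Karim's branch passes to Karim's issue by representation.
The 1/9 is divided into 2 equal shares of 1/18 among Maysoon, Bashir.
Maysoon is living and takes 1/18.
Bashir predeceased; the 1/18 allotted to Bashir's branch passes to Bashir's issue by representation.
The 1/18 is divided into 4 equal shares of 1/72 among Widad, Fahad, Umar, Ghada.
Widad is living and takes 1/72.
Fahad is living and takes 1/72.
Umar is living and takes 1/72.
Ghada is living and takes 1/72.
Tariq is living and takes 1/9.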